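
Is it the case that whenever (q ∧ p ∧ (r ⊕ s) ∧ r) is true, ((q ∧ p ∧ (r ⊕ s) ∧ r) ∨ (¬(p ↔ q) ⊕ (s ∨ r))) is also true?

yes

p  q  r  s  |  φ  ψ
T  T  T  T  |  F  T
T  T  T  F  |  T  T
T  T  F  T  |  F  T
T  T  F  F  |  F  F
T  F  T  T  |  F  F
T  F  T  F  |  F  F
T  F  F  T  |  F  F
T  F  F  F  |  F  T
F  T  T  T  |  F  F
F  T  T  F  |  F  F
F  T  F  T  |  F  F
F  T  F  F  |  F  T
F  F  T  T  |  F  T
F  F  T  F  |  F  T
F  F  F  T  |  F  T
F  F  F  F  |  F  F
In every row where φ is true, ψ is also true, so φ ⊨ ψ.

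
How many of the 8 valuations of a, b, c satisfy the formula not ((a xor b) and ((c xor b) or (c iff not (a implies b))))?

a  b  c  |  (a xor b)  (c xor b)  (a implies b)  not (a implies b)  (c iff not (a implies b))  φ
1  1  1  |      0          0            1                0                      0              1
1  1  0  |      0          1            1                0                      1              1
1  0  1  |      1          1            0                1                      1              0
1  0  0  |      1          0            0                1                      0              1
0  1  1  |      1          0            1                0                      0              1
0  1  0  |      1          1            1                0                      1              0
0  0  1  |      0          1            1                0                      0              1
0  0  0  |      0          0            1                0                      1              1
The formula is true on 6 of the 8 rows.

6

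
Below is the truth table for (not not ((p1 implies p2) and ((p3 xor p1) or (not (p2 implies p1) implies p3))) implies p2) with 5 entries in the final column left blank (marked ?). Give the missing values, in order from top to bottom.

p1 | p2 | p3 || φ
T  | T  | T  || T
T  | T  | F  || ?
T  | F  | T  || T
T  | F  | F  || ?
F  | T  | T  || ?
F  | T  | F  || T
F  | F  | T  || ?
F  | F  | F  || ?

T, T, T, F, F

Row p1=T, p2=T, p3=F: not not ((p1 implies p2) and ((p3 xor p1) or (not (p2 implies p1) implies p3))) = T, so the formula = T.
Row p1=T, p2=F, p3=F: not not ((p1 implies p2) and ((p3 xor p1) or (not (p2 implies p1) implies p3))) = F, so the formula = T.
Row p1=F, p2=T, p3=T: not not ((p1 implies p2) and ((p3 xor p1) or (not (p2 implies p1) implies p3))) = T, so the formula = T.
Row p1=F, p2=F, p3=T: not not ((p1 implies p2) and ((p3 xor p1) or (not (p2 implies p1) implies p3))) = T, so the formula = F.
Row p1=F, p2=F, p3=F: not not ((p1 implies p2) and ((p3 xor p1) or (not (p2 implies p1) implies p3))) = T, so the formula = F.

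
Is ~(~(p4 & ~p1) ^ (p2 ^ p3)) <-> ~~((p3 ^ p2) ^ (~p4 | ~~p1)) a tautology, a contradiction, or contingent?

contradiction

p1  p2  p3  p4     ~p1  (p4 & ~p1)  ~(p4 & ~p1)  (p2 ^ p3)  (~(p4 & ~p1) ^ (p2 ^ p3))  ~(~(p4 & ~p1) ^ (p2 ^ p3))  (p3 ^ p2)  ~p4  ~~p1  (~p4 | ~~p1)  ((p3 ^ p2) ^ (~p4 | ~~p1))  ~((p3 ^ p2) ^ (~p4 | ~~p1))  ~~((p3 ^ p2) ^ (~p4 | ~~p1))  φ
1   1   1   1       0       0            1           0                  1                          0                   0       0    1         1                    1                            0                            1                0
1   1   1   0       0       0            1           0                  1                          0                   0       1    1         1                    1                            0                            1                0
1   1   0   1       0       0            1           1                  0                          1                   1       0    1         1                    0                            1                            0                0
1   1   0   0       0       0            1           1                  0                          1                   1       1    1         1                    0                            1                            0                0
1   0   1   1       0       0            1           1                  0                          1                   1       0    1         1                    0                            1                            0                0
1   0   1   0       0       0            1           1                  0                          1                   1       1    1         1                    0                            1                            0                0
1   0   0   1       0       0            1           0                  1                          0                   0       0    1         1                    1                            0                            1                0
1   0   0   0       0       0            1           0                  1                          0                   0       1    1         1                    1                            0                            1                0
0   1   1   1       1       1            0           0                  0                          1                   0       0    0         0                    0                            1                            0                0
0   1   1   0       1       0            1           0                  1                          0                   0       1    0         1                    1                            0                            1                0
0   1   0   1       1       1            0           1                  1                          0                   1       0    0         0                    1                            0                            1                0
0   1   0   0       1       0            1           1                  0                          1                   1       1    0         1                    0                            1                            0                0
0   0   1   1       1       1            0           1                  1                          0                   1       0    0         0                    1                            0                            1                0
0   0   1   0       1       0            1           1                  0                          1                   1       1    0         1                    0                            1                            0                0
0   0   0   1       1       1            0           0                  0                          1                   0       0    0         0                    0                            1                            0                0
0   0   0   0       1       0            1           0                  1                          0                   0       1    0         1                    1                            0                            1                0
Every row is 0, so the formula is a contradiction.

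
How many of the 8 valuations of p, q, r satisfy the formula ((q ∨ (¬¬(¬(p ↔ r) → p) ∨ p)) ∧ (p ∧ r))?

2

p | q | r || φ
T | T | T || T
T | T | F || F
T | F | T || T
T | F | F || F
F | T | T || F
F | T | F || F
F | F | T || F
F | F | F || F
The formula is true on 2 of the 8 rows.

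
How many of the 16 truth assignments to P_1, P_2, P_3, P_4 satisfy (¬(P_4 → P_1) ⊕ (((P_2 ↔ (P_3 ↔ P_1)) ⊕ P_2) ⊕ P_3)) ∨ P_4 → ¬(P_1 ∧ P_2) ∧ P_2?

P_1  P_2  P_3  P_4  |  φ
 T    T    T    T   |  F
 T    T    T    F   |  F
 T    T    F    T   |  F
 T    T    F    F   |  F
 T    F    T    T   |  F
 T    F    T    F   |  F
 T    F    F    T   |  F
 T    F    F    F   |  F
 F    T    T    T   |  T
 F    T    T    F   |  T
 F    T    F    T   |  T
 F    T    F    F   |  T
 F    F    T    T   |  F
 F    F    T    F   |  T
 F    F    F    T   |  F
 F    F    F    F   |  T
The formula is true on 6 of the 16 rows.

6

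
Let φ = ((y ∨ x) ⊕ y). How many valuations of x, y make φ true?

1

x  y  |  ((y ∨ x) ⊕ y)
T  T  |        F      
T  F  |        T      
F  T  |        F      
F  F  |        F      
The formula is true on 1 of the 4 rows.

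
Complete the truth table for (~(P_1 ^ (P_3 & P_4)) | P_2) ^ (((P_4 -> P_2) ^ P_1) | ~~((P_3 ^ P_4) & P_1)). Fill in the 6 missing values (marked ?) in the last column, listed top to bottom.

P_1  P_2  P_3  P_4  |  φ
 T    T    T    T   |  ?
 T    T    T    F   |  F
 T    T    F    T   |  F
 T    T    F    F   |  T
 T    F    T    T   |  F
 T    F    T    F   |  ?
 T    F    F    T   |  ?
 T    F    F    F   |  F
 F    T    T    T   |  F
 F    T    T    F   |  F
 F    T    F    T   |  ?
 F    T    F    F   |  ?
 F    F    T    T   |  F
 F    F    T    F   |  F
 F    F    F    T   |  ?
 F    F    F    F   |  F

Row P_1=T, P_2=T, P_3=T, P_4=T: (~(P_1 ^ (P_3 & P_4)) | P_2) = T, (((P_4 -> P_2) ^ P_1) | ~~((P_3 ^ P_4) & P_1)) = F, so the formula = T.
Row P_1=T, P_2=F, P_3=T, P_4=F: (~(P_1 ^ (P_3 & P_4)) | P_2) = F, (((P_4 -> P_2) ^ P_1) | ~~((P_3 ^ P_4) & P_1)) = T, so the formula = T.
Row P_1=T, P_2=F, P_3=F, P_4=T: (~(P_1 ^ (P_3 & P_4)) | P_2) = F, (((P_4 -> P_2) ^ P_1) | ~~((P_3 ^ P_4) & P_1)) = T, so the formula = T.
Row P_1=F, P_2=T, P_3=F, P_4=T: (~(P_1 ^ (P_3 & P_4)) | P_2) = T, (((P_4 -> P_2) ^ P_1) | ~~((P_3 ^ P_4) & P_1)) = T, so the formula = F.
Row P_1=F, P_2=T, P_3=F, P_4=F: (~(P_1 ^ (P_3 & P_4)) | P_2) = T, (((P_4 -> P_2) ^ P_1) | ~~((P_3 ^ P_4) & P_1)) = T, so the formula = F.
Row P_1=F, P_2=F, P_3=F, P_4=T: (~(P_1 ^ (P_3 & P_4)) | P_2) = T, (((P_4 -> P_2) ^ P_1) | ~~((P_3 ^ P_4) & P_1)) = F, so the formula = T.

T, T, T, F, F, T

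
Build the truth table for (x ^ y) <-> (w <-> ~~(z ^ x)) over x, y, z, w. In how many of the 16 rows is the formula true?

x | y | z | w | (x ^ y) | (z ^ x) | ~(z ^ x) | ~~(z ^ x) | (w <-> ~~(z ^ x)) | ((x ^ y) <-> (w <-> ~~(z ^ x)))
- | - | - | - | ------- | ------- | -------- | --------- | ----------------- | -------------------------------
T | T | T | T |    F    |    F    |    T     |     F     |         F         |                T               
T | T | T | F |    F    |    F    |    T     |     F     |         T         |                F               
T | T | F | T |    F    |    T    |    F     |     T     |         T         |                F               
T | T | F | F |    F    |    T    |    F     |     T     |         F         |                T               
T | F | T | T |    T    |    F    |    T     |     F     |         F         |                F               
T | F | T | F |    T    |    F    |    T     |     F     |         T         |                T               
T | F | F | T |    T    |    T    |    F     |     T     |         T         |                T               
T | F | F | F |    T    |    T    |    F     |     T     |         F         |                F               
F | T | T | T |    T    |    T    |    F     |     T     |         T         |                T               
F | T | T | F |    T    |    T    |    F     |     T     |         F         |                F               
F | T | F | T |    T    |    F    |    T     |     F     |         F         |                F               
F | T | F | F |    T    |    F    |    T     |     F     |         T         |                T               
F | F | T | T |    F    |    T    |    F     |     T     |         T         |                F               
F | F | T | F |    F    |    T    |    F     |     T     |         F         |                T               
F | F | F | T |    F    |    F    |    T     |     F     |         F         |                T               
F | F | F | F |    F    |    F    |    T     |     F     |         T         |                F               
The formula is true on 8 of the 16 rows.

8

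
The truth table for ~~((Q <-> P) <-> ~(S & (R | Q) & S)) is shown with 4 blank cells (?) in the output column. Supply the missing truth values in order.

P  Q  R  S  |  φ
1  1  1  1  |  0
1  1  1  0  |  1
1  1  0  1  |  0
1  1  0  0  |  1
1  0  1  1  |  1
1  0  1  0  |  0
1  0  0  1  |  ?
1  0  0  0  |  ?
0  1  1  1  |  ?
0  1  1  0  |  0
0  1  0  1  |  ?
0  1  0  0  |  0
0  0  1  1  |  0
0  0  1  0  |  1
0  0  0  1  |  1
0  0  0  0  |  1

0, 0, 1, 1

Row P=1, Q=0, R=0, S=1: ((Q <-> P) <-> ~(S & (R | Q) & S)) = 0, ~((Q <-> P) <-> ~(S & (R | Q) & S)) = 1, so the formula = 0.
Row P=1, Q=0, R=0, S=0: ((Q <-> P) <-> ~(S & (R | Q) & S)) = 0, ~((Q <-> P) <-> ~(S & (R | Q) & S)) = 1, so the formula = 0.
Row P=0, Q=1, R=1, S=1: ((Q <-> P) <-> ~(S & (R | Q) & S)) = 1, ~((Q <-> P) <-> ~(S & (R | Q) & S)) = 0, so the formula = 1.
Row P=0, Q=1, R=0, S=1: ((Q <-> P) <-> ~(S & (R | Q) & S)) = 1, ~((Q <-> P) <-> ~(S & (R | Q) & S)) = 0, so the formula = 1.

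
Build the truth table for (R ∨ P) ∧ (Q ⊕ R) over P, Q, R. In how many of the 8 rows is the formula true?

3

P | Q | R | (R ∨ P) | (Q ⊕ R) | ((R ∨ P) ∧ (Q ⊕ R))
- | - | - | ------- | ------- | -------------------
F | F | F |    F    |    F    |          F         
F | F | T |    T    |    T    |          T         
F | T | F |    F    |    T    |          F         
F | T | T |    T    |    F    |          F         
T | F | F |    T    |    F    |          F         
T | F | T |    T    |    T    |          T         
T | T | F |    T    |    T    |          T         
T | T | T |    T    |    F    |          F         
The formula is true on 3 of the 8 rows.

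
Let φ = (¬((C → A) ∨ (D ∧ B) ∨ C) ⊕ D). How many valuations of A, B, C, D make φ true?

  A   |   B   |   C   |   D   | (¬((C → A) ∨ (D ∧ B) ∨ C) ⊕ D)
----- | ----- | ----- | ----- | ------------------------------
False | False | False | False |             False             
False | False | False |  True |              True             
False | False |  True | False |             False             
False | False |  True |  True |              True             
False |  True | False | False |             False             
False |  True | False |  True |              True             
False |  True |  True | False |             False             
False |  True |  True |  True |              True             
 True | False | False | False |             False             
 True | False | False |  True |              True             
 True | False |  True | False |             False             
 True | False |  True |  True |              True             
 True |  True | False | False |             False             
 True |  True | False |  True |              True             
 True |  True |  True | False |             False             
 True |  True |  True |  True |              True             
The formula is true on 8 of the 16 rows.

8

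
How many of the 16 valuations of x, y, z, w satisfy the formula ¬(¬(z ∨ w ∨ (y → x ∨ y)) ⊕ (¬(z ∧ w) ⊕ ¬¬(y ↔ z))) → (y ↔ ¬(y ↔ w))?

x | y | z | w | (z ∨ w) | (x ∨ y) | (y → (x ∨ y)) | ((z ∨ w) ∨ (y → (x ∨ y))) | ¬((z ∨ w) ∨ (y → (x ∨ y))) | (z ∧ w) | ¬(z ∧ w) | (y ↔ z) | ¬(y ↔ z) | ¬¬(y ↔ z) | (¬(z ∧ w) ⊕ ¬¬(y ↔ z)) | (y ↔ w) | ¬(y ↔ w) | (y ↔ ¬(y ↔ w)) | φ
- | - | - | - | ------- | ------- | ------------- | ------------------------- | -------------------------- | ------- | -------- | ------- | -------- | --------- | ---------------------- | ------- | -------- | -------------- | -
F | F | F | F |    F    |    F    |       T       |             T             |             F              |    F    |    T     |    T    |    F     |     T     |           F            |    T    |    F     |       T        | T
F | F | F | T |    T    |    F    |       T       |             T             |             F              |    F    |    T     |    T    |    F     |     T     |           F            |    F    |    T     |       F        | F
F | F | T | F |    T    |    F    |       T       |             T             |             F              |    F    |    T     |    F    |    T     |     F     |           T            |    T    |    F     |       T        | T
F | F | T | T |    T    |    F    |       T       |             T             |             F              |    T    |    F     |    F    |    T     |     F     |           F            |    F    |    T     |       F        | F
F | T | F | F |    F    |    T    |       T       |             T             |             F              |    F    |    T     |    F    |    T     |     F     |           T            |    F    |    T     |       T        | T
F | T | F | T |    T    |    T    |       T       |             T             |             F              |    F    |    T     |    F    |    T     |     F     |           T            |    T    |    F     |       F        | T
F | T | T | F |    T    |    T    |       T       |             T             |             F              |    F    |    T     |    T    |    F     |     T     |           F            |    F    |    T     |       T        | T
F | T | T | T |    T    |    T    |       T       |             T             |             F              |    T    |    F     |    T    |    F     |     T     |           T            |    T    |    F     |       F        | T
T | F | F | F |    F    |    T    |       T       |             T             |             F              |    F    |    T     |    T    |    F     |     T     |           F            |    T    |    F     |       T        | T
T | F | F | T |    T    |    T    |       T       |             T             |             F              |    F    |    T     |    T    |    F     |     T     |           F            |    F    |    T     |       F        | F
T | F | T | F |    T    |    T    |       T       |             T             |             F              |    F    |    T     |    F    |    T     |     F     |           T            |    T    |    F     |       T        | T
T | F | T | T |    T    |    T    |       T       |             T             |             F              |    T    |    F     |    F    |    T     |     F     |           F            |    F    |    T     |       F        | F
T | T | F | F |    F    |    T    |       T       |             T             |             F              |    F    |    T     |    F    |    T     |     F     |           T            |    F    |    T     |       T        | T
T | T | F | T |    T    |    T    |       T       |             T             |             F              |    F    |    T     |    F    |    T     |     F     |           T            |    T    |    F     |       F        | T
T | T | T | F |    T    |    T    |       T       |             T             |             F              |    F    |    T     |    T    |    F     |     T     |           F            |    F    |    T     |       T        | T
T | T | T | T |    T    |    T    |       T       |             T             |             F              |    T    |    F     |    T    |    F     |     T     |           T            |    T    |    F     |       F        | T
The formula is true on 12 of the 16 rows.

12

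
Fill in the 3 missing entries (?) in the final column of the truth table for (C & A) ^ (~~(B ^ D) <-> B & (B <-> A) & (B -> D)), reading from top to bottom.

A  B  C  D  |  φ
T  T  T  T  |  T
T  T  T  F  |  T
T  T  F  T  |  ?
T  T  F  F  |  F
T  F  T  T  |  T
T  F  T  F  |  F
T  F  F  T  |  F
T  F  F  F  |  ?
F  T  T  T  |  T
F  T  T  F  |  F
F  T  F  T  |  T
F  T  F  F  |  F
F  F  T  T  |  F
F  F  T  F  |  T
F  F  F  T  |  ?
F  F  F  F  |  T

Row A=T, B=T, C=F, D=T: (C & A) = F, (~~(B ^ D) <-> B & (B <-> A) & (B -> D)) = F, so the formula = F.
Row A=T, B=F, C=F, D=F: (C & A) = F, (~~(B ^ D) <-> B & (B <-> A) & (B -> D)) = T, so the formula = T.
Row A=F, B=F, C=F, D=T: (C & A) = F, (~~(B ^ D) <-> B & (B <-> A) & (B -> D)) = F, so the formula = F.

F, T, F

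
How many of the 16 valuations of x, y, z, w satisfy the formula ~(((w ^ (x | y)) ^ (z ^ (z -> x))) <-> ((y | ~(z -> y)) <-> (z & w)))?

10

x | y | z | w | φ
- | - | - | - | -
1 | 1 | 1 | 1 | 1
1 | 1 | 1 | 0 | 1
1 | 1 | 0 | 1 | 1
1 | 1 | 0 | 0 | 0
1 | 0 | 1 | 1 | 1
1 | 0 | 1 | 0 | 1
1 | 0 | 0 | 1 | 0
1 | 0 | 0 | 0 | 1
0 | 1 | 1 | 1 | 0
0 | 1 | 1 | 0 | 0
0 | 1 | 0 | 1 | 1
0 | 1 | 0 | 0 | 0
0 | 0 | 1 | 1 | 1
0 | 0 | 1 | 0 | 1
0 | 0 | 0 | 1 | 1
0 | 0 | 0 | 0 | 0
The formula is true on 10 of the 16 rows.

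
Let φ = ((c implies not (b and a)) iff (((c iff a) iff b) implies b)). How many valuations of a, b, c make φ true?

a  b  c  |  φ
T  T  T  |  F
T  T  F  |  T
T  F  T  |  T
T  F  F  |  F
F  T  T  |  T
F  T  F  |  T
F  F  T  |  F
F  F  F  |  T
The formula is true on 5 of the 8 rows.

5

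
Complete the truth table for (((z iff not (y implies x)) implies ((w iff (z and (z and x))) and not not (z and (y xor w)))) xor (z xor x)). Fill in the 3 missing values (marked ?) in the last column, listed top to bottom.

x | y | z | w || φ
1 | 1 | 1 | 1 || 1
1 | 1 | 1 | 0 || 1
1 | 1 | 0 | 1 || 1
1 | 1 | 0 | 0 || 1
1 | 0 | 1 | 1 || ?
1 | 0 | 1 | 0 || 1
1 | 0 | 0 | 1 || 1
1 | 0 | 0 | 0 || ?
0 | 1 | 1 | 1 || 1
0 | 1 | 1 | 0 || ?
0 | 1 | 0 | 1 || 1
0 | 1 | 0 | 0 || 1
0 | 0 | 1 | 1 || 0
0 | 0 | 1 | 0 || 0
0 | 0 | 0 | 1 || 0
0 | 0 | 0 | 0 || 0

Row x=1, y=0, z=1, w=1: ((z iff not (y implies x)) implies ((w iff (z and (z and x))) and not not (z and (y xor w)))) = 1, (z xor x) = 0, so the formula = 1.
Row x=1, y=0, z=0, w=0: ((z iff not (y implies x)) implies ((w iff (z and (z and x))) and not not (z and (y xor w)))) = 0, (z xor x) = 1, so the formula = 1.
Row x=0, y=1, z=1, w=0: ((z iff not (y implies x)) implies ((w iff (z and (z and x))) and not not (z and (y xor w)))) = 1, (z xor x) = 1, so the formula = 0.

1, 1, 0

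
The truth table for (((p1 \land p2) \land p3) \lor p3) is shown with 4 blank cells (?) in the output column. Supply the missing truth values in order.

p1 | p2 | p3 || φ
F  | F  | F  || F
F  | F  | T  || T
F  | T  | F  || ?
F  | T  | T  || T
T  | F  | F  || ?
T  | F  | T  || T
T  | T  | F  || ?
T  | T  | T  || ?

F, F, F, T

Row p1=F, p2=T, p3=F: ((p1 \land p2) \land p3) = F, so the formula = F.
Row p1=T, p2=F, p3=F: ((p1 \land p2) \land p3) = F, so the formula = F.
Row p1=T, p2=T, p3=F: ((p1 \land p2) \land p3) = F, so the formula = F.
Row p1=T, p2=T, p3=T: ((p1 \land p2) \land p3) = T, so the formula = T.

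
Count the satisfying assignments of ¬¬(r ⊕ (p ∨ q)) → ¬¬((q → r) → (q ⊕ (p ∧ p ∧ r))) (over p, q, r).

6

p | q | r | φ
- | - | - | -
T | T | T | T
T | T | F | T
T | F | T | T
T | F | F | F
F | T | T | T
F | T | F | T
F | F | T | F
F | F | F | T
The formula is true on 6 of the 8 rows.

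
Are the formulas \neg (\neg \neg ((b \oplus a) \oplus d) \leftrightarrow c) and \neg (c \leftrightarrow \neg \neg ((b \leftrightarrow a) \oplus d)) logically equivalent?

a | b | c | d | φ | ψ
- | - | - | - | - | -
T | T | T | T | F | T
T | T | T | F | T | F
T | T | F | T | T | F
T | T | F | F | F | T
T | F | T | T | T | F
T | F | T | F | F | T
T | F | F | T | F | T
T | F | F | F | T | F
F | T | T | T | T | F
F | T | T | F | F | T
F | T | F | T | F | T
F | T | F | F | T | F
F | F | T | T | F | T
F | F | T | F | T | F
F | F | F | T | T | F
F | F | F | F | F | T
The columns differ at a=T, b=T, c=T, d=T (φ=F, ψ=T), so they are not equivalent.

not equivalent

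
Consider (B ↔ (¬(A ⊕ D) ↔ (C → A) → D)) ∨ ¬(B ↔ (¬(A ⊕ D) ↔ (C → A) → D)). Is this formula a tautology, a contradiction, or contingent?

tautology

A | B | C | D | (A ⊕ D) | ¬(A ⊕ D) | (C → A) | ((C → A) → D) | (¬(A ⊕ D) ↔ ((C → A) → D)) | φ
- | - | - | - | ------- | -------- | ------- | ------------- | -------------------------- | -
F | F | F | F |    F    |    T     |    T    |       F       |             F              | T
F | F | F | T |    T    |    F     |    T    |       T       |             F              | T
F | F | T | F |    F    |    T     |    F    |       T       |             T              | T
F | F | T | T |    T    |    F     |    F    |       T       |             F              | T
F | T | F | F |    F    |    T     |    T    |       F       |             F              | T
F | T | F | T |    T    |    F     |    T    |       T       |             F              | T
F | T | T | F |    F    |    T     |    F    |       T       |             T              | T
F | T | T | T |    T    |    F     |    F    |       T       |             F              | T
T | F | F | F |    T    |    F     |    T    |       F       |             T              | T
T | F | F | T |    F    |    T     |    T    |       T       |             T              | T
T | F | T | F |    T    |    F     |    T    |       F       |             T              | T
T | F | T | T |    F    |    T     |    T    |       T       |             T              | T
T | T | F | F |    T    |    F     |    T    |       F       |             T              | T
T | T | F | T |    F    |    T     |    T    |       T       |             T              | T
T | T | T | F |    T    |    F     |    T    |       F       |             T              | T
T | T | T | T |    F    |    T     |    T    |       T       |             T              | T
Every row is T, so the formula is a tautology.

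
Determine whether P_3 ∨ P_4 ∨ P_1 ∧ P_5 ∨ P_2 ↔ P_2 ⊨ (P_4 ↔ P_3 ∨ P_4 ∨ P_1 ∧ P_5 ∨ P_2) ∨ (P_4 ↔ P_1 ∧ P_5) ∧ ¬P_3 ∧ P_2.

P_1  P_2  P_3  P_4  P_5  |  φ  ψ
 T    T    T    T    T   |  T  T
 T    T    T    T    F   |  T  T
 T    T    T    F    T   |  T  F
 T    T    T    F    F   |  T  F
 T    T    F    T    T   |  T  T
 T    T    F    T    F   |  T  T
 T    T    F    F    T   |  T  F
 T    T    F    F    F   |  T  T
 T    F    T    T    T   |  F  T
 T    F    T    T    F   |  F  T
 T    F    T    F    T   |  F  F
 T    F    T    F    F   |  F  F
 T    F    F    T    T   |  F  T
 T    F    F    T    F   |  F  T
 T    F    F    F    T   |  F  F
 T    F    F    F    F   |  T  T
 F    T    T    T    T   |  T  T
 F    T    T    T    F   |  T  T
 F    T    T    F    T   |  T  F
 F    T    T    F    F   |  T  F
 F    T    F    T    T   |  T  T
 F    T    F    T    F   |  T  T
 F    T    F    F    T   |  T  T
 F    T    F    F    F   |  T  T
 F    F    T    T    T   |  F  T
 F    F    T    T    F   |  F  T
 F    F    T    F    T   |  F  F
 F    F    T    F    F   |  F  F
 F    F    F    T    T   |  F  T
 F    F    F    T    F   |  F  T
 F    F    F    F    T   |  T  T
 F    F    F    F    F   |  T  T
At P_1=T, P_2=T, P_3=T, P_4=F, P_5=T we have φ true but ψ false, so φ does not entail ψ.

no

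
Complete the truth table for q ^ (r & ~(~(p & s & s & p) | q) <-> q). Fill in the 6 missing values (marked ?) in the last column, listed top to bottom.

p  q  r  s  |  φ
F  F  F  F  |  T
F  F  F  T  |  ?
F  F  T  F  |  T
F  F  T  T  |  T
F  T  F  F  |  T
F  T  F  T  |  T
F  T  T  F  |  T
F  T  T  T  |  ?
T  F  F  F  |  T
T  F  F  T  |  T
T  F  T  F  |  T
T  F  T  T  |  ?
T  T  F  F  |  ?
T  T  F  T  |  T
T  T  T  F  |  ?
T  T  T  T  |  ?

T, T, F, T, T, T

Row p=F, q=F, r=F, s=T: (r & ~(~(p & s & s & p) | q) <-> q) = T, so the formula = T.
Row p=F, q=T, r=T, s=T: (r & ~(~(p & s & s & p) | q) <-> q) = F, so the formula = T.
Row p=T, q=F, r=T, s=T: (r & ~(~(p & s & s & p) | q) <-> q) = F, so the formula = F.
Row p=T, q=T, r=F, s=F: (r & ~(~(p & s & s & p) | q) <-> q) = F, so the formula = T.
Row p=T, q=T, r=T, s=F: (r & ~(~(p & s & s & p) | q) <-> q) = F, so the formula = T.
Row p=T, q=T, r=T, s=T: (r & ~(~(p & s & s & p) | q) <-> q) = F, so the formula = T.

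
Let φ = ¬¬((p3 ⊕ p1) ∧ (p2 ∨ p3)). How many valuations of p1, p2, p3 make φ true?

3

p1  p2  p3  |  ¬¬((p3 ⊕ p1) ∧ (p2 ∨ p3))
T   T   T   |              F            
T   T   F   |              T            
T   F   T   |              F            
T   F   F   |              F            
F   T   T   |              T            
F   T   F   |              F            
F   F   T   |              T            
F   F   F   |              F            
The formula is true on 3 of the 8 rows.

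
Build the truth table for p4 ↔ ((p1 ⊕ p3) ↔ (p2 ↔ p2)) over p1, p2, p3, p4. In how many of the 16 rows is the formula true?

8

p1 | p2 | p3 | p4 | (p1 ⊕ p3) | (p2 ↔ p2) | ((p1 ⊕ p3) ↔ (p2 ↔ p2)) | (p4 ↔ ((p1 ⊕ p3) ↔ (p2 ↔ p2)))
-- | -- | -- | -- | --------- | --------- | ----------------------- | ------------------------------
0  | 0  | 0  | 0  |     0     |     1     |            0            |               1               
0  | 0  | 0  | 1  |     0     |     1     |            0            |               0               
0  | 0  | 1  | 0  |     1     |     1     |            1            |               0               
0  | 0  | 1  | 1  |     1     |     1     |            1            |               1               
0  | 1  | 0  | 0  |     0     |     1     |            0            |               1               
0  | 1  | 0  | 1  |     0     |     1     |            0            |               0               
0  | 1  | 1  | 0  |     1     |     1     |            1            |               0               
0  | 1  | 1  | 1  |     1     |     1     |            1            |               1               
1  | 0  | 0  | 0  |     1     |     1     |            1            |               0               
1  | 0  | 0  | 1  |     1     |     1     |            1            |               1               
1  | 0  | 1  | 0  |     0     |     1     |            0            |               1               
1  | 0  | 1  | 1  |     0     |     1     |            0            |               0               
1  | 1  | 0  | 0  |     1     |     1     |            1            |               0               
1  | 1  | 0  | 1  |     1     |     1     |            1            |               1               
1  | 1  | 1  | 0  |     0     |     1     |            0            |               1               
1  | 1  | 1  | 1  |     0     |     1     |            0            |               0               
The formula is true on 8 of the 16 rows.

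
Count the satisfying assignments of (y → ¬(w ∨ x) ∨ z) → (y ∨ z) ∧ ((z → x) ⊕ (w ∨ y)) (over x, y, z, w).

x | y | z | w || (w ∨ x) | ¬(w ∨ x) | (¬(w ∨ x) ∨ z) | (y → (¬(w ∨ x) ∨ z)) | (y ∨ z) | (z → x) | (w ∨ y) | ((z → x) ⊕ (w ∨ y)) | φ
1 | 1 | 1 | 1 ||    1    |    0     |       1        |          1           |    1    |    1    |    1    |          0          | 0
1 | 1 | 1 | 0 ||    1    |    0     |       1        |          1           |    1    |    1    |    1    |          0          | 0
1 | 1 | 0 | 1 ||    1    |    0     |       0        |          0           |    1    |    1    |    1    |          0          | 1
1 | 1 | 0 | 0 ||    1    |    0     |       0        |          0           |    1    |    1    |    1    |          0          | 1
1 | 0 | 1 | 1 ||    1    |    0     |       1        |          1           |    1    |    1    |    1    |          0          | 0
1 | 0 | 1 | 0 ||    1    |    0     |       1        |          1           |    1    |    1    |    0    |          1          | 1
1 | 0 | 0 | 1 ||    1    |    0     |       0        |          1           |    0    |    1    |    1    |          0          | 0
1 | 0 | 0 | 0 ||    1    |    0     |       0        |          1           |    0    |    1    |    0    |          1          | 0
0 | 1 | 1 | 1 ||    1    |    0     |       1        |          1           |    1    |    0    |    1    |          1          | 1
0 | 1 | 1 | 0 ||    0    |    1     |       1        |          1           |    1    |    0    |    1    |          1          | 1
0 | 1 | 0 | 1 ||    1    |    0     |       0        |          0           |    1    |    1    |    1    |          0          | 1
0 | 1 | 0 | 0 ||    0    |    1     |       1        |          1           |    1    |    1    |    1    |          0          | 0
0 | 0 | 1 | 1 ||    1    |    0     |       1        |          1           |    1    |    0    |    1    |          1          | 1
0 | 0 | 1 | 0 ||    0    |    1     |       1        |          1           |    1    |    0    |    0    |          0          | 0
0 | 0 | 0 | 1 ||    1    |    0     |       0        |          1           |    0    |    1    |    1    |          0          | 0
0 | 0 | 0 | 0 ||    0    |    1     |       1        |          1           |    0    |    1    |    0    |          1          | 0
The formula is true on 7 of the 16 rows.

7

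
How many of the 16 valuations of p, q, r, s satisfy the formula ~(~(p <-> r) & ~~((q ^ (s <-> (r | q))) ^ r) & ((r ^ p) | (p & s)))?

12

p | q | r | s || φ
0 | 0 | 0 | 0 || 1
0 | 0 | 0 | 1 || 1
0 | 0 | 1 | 0 || 0
0 | 0 | 1 | 1 || 1
0 | 1 | 0 | 0 || 1
0 | 1 | 0 | 1 || 1
0 | 1 | 1 | 0 || 1
0 | 1 | 1 | 1 || 0
1 | 0 | 0 | 0 || 0
1 | 0 | 0 | 1 || 1
1 | 0 | 1 | 0 || 1
1 | 0 | 1 | 1 || 1
1 | 1 | 0 | 0 || 0
1 | 1 | 0 | 1 || 1
1 | 1 | 1 | 0 || 1
1 | 1 | 1 | 1 || 1
The formula is true on 12 of the 16 rows.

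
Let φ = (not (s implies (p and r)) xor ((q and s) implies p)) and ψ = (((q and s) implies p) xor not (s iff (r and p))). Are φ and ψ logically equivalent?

not equivalent

p  q  r  s  |  φ  ψ
T  T  T  T  |  T  T
T  T  T  F  |  T  F
T  T  F  T  |  F  F
T  T  F  F  |  T  T
T  F  T  T  |  T  T
T  F  T  F  |  T  F
T  F  F  T  |  F  F
T  F  F  F  |  T  T
F  T  T  T  |  T  T
F  T  T  F  |  T  T
F  T  F  T  |  T  T
F  T  F  F  |  T  T
F  F  T  T  |  F  F
F  F  T  F  |  T  T
F  F  F  T  |  F  F
F  F  F  F  |  T  T
The columns differ at p=T, q=T, r=T, s=F (φ=T, ψ=F), so they are not equivalent.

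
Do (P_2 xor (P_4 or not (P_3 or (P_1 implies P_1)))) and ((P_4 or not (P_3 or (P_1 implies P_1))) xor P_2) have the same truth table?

equivalent

P_1  P_2  P_3  P_4  |  φ  ψ
 T    T    T    T   |  F  F
 T    T    T    F   |  T  T
 T    T    F    T   |  F  F
 T    T    F    F   |  T  T
 T    F    T    T   |  T  T
 T    F    T    F   |  F  F
 T    F    F    T   |  T  T
 T    F    F    F   |  F  F
 F    T    T    T   |  F  F
 F    T    T    F   |  T  T
 F    T    F    T   |  F  F
 F    T    F    F   |  T  T
 F    F    T    T   |  T  T
 F    F    T    F   |  F  F
 F    F    F    T   |  T  T
 F    F    F    F   |  F  F
The columns for φ and ψ agree on every row, so they are logically equivalent.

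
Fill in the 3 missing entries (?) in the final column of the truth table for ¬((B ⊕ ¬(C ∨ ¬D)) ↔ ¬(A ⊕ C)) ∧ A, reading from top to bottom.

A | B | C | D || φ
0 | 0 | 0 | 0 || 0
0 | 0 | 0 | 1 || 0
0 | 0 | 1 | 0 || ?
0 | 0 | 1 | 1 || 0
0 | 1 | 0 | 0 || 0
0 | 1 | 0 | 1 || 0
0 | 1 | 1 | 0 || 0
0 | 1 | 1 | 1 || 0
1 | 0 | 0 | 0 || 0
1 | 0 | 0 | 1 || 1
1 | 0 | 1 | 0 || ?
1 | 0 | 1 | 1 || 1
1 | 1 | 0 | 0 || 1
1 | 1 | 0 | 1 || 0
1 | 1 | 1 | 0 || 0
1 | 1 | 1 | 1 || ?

Row A=0, B=0, C=1, D=0: ¬((B ⊕ ¬(C ∨ ¬D)) ↔ ¬(A ⊕ C)) = 0, so the formula = 0.
Row A=1, B=0, C=1, D=0: ¬((B ⊕ ¬(C ∨ ¬D)) ↔ ¬(A ⊕ C)) = 1, so the formula = 1.
Row A=1, B=1, C=1, D=1: ¬((B ⊕ ¬(C ∨ ¬D)) ↔ ¬(A ⊕ C)) = 0, so the formula = 0.

0, 1, 0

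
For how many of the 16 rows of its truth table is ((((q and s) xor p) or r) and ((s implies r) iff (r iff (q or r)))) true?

10

p  q  r  s  |  φ
T  T  T  T  |  T
T  T  T  F  |  T
T  T  F  T  |  F
T  T  F  F  |  F
T  F  T  T  |  T
T  F  T  F  |  T
T  F  F  T  |  F
T  F  F  F  |  T
F  T  T  T  |  T
F  T  T  F  |  T
F  T  F  T  |  T
F  T  F  F  |  F
F  F  T  T  |  T
F  F  T  F  |  T
F  F  F  T  |  F
F  F  F  F  |  F
The formula is true on 10 of the 16 rows.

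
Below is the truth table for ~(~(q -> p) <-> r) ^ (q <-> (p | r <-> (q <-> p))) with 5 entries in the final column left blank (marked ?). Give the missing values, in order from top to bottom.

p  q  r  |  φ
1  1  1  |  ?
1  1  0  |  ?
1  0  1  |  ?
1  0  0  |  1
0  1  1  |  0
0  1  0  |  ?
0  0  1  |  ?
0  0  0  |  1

Row p=1, q=1, r=1: ~(~(q -> p) <-> r) = 1, (q <-> (p | r <-> (q <-> p))) = 1, so the formula = 0.
Row p=1, q=1, r=0: ~(~(q -> p) <-> r) = 0, (q <-> (p | r <-> (q <-> p))) = 1, so the formula = 1.
Row p=1, q=0, r=1: ~(~(q -> p) <-> r) = 1, (q <-> (p | r <-> (q <-> p))) = 1, so the formula = 0.
Row p=0, q=1, r=0: ~(~(q -> p) <-> r) = 1, (q <-> (p | r <-> (q <-> p))) = 1, so the formula = 0.
Row p=0, q=0, r=1: ~(~(q -> p) <-> r) = 1, (q <-> (p | r <-> (q <-> p))) = 0, so the formula = 1.

0, 1, 0, 0, 1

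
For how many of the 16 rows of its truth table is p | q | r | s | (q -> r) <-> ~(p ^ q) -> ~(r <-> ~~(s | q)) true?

12

  p      q      r      s       (r | s)  (q -> r)  (q | (r | s) | (q -> r))  (p ^ q)  ~(p ^ q)  (s | q)  ~(s | q)  ~~(s | q)  (r <-> ~~(s | q))  ~(r <-> ~~(s | q))    φ  
False  False  False  False      False     True              True             False     True     False     True      False           True              False         False
False  False  False   True       True     True              True             False     True      True    False       True          False               True          True
False  False   True  False       True     True              True             False     True     False     True      False          False               True          True
False  False   True   True       True     True              True             False     True      True    False       True           True              False         False
False   True  False  False      False    False              True              True    False      True    False       True          False               True          True
False   True  False   True       True    False              True              True    False      True    False       True          False               True          True
False   True   True  False       True     True              True              True    False      True    False       True           True              False          True
False   True   True   True       True     True              True              True    False      True    False       True           True              False          True
 True  False  False  False      False     True              True              True    False     False     True      False           True              False          True
 True  False  False   True       True     True              True              True    False      True    False       True          False               True          True
 True  False   True  False       True     True              True              True    False     False     True      False          False               True          True
 True  False   True   True       True     True              True              True    False      True    False       True           True              False          True
 True   True  False  False      False    False              True             False     True      True    False       True          False               True          True
 True   True  False   True       True    False              True             False     True      True    False       True          False               True          True
 True   True   True  False       True     True              True             False     True      True    False       True           True              False         False
 True   True   True   True       True     True              True             False     True      True    False       True           True              False         False
The formula is true on 12 of the 16 rows.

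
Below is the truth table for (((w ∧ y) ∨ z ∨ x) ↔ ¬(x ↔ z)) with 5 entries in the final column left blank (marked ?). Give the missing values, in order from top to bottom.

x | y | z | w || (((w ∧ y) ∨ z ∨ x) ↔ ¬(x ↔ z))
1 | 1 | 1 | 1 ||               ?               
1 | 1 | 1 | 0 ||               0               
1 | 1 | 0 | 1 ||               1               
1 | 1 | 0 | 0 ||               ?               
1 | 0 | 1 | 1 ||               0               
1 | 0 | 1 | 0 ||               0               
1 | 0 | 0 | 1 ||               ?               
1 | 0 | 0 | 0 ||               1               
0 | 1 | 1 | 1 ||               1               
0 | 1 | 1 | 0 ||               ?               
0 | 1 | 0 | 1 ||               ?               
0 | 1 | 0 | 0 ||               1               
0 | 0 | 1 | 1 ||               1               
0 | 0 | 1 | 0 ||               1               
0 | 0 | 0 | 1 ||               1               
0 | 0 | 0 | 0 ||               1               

0, 1, 1, 1, 0

Row x=1, y=1, z=1, w=1: ((w ∧ y) ∨ z ∨ x) = 1, ¬(x ↔ z) = 0, so (((w ∧ y) ∨ z ∨ x) ↔ ¬(x ↔ z)) = 0.
Row x=1, y=1, z=0, w=0: ((w ∧ y) ∨ z ∨ x) = 1, ¬(x ↔ z) = 1, so (((w ∧ y) ∨ z ∨ x) ↔ ¬(x ↔ z)) = 1.
Row x=1, y=0, z=0, w=1: ((w ∧ y) ∨ z ∨ x) = 1, ¬(x ↔ z) = 1, so (((w ∧ y) ∨ z ∨ x) ↔ ¬(x ↔ z)) = 1.
Row x=0, y=1, z=1, w=0: ((w ∧ y) ∨ z ∨ x) = 1, ¬(x ↔ z) = 1, so (((w ∧ y) ∨ z ∨ x) ↔ ¬(x ↔ z)) = 1.
Row x=0, y=1, z=0, w=1: ((w ∧ y) ∨ z ∨ x) = 1, ¬(x ↔ z) = 0, so (((w ∧ y) ∨ z ∨ x) ↔ ¬(x ↔ z)) = 0.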